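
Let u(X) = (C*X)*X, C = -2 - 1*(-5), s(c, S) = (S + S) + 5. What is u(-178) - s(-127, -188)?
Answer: 95423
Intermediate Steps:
s(c, S) = 5 + 2*S (s(c, S) = 2*S + 5 = 5 + 2*S)
C = 3 (C = -2 + 5 = 3)
u(X) = 3*X² (u(X) = (3*X)*X = 3*X²)
u(-178) - s(-127, -188) = 3*(-178)² - (5 + 2*(-188)) = 3*31684 - (5 - 376) = 95052 - 1*(-371) = 95052 + 371 = 95423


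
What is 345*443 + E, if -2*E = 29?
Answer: 305641/2 ≈ 1.5282e+5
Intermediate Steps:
E = -29/2 (E = -½*29 = -29/2 ≈ -14.500)
345*443 + E = 345*443 - 29/2 = 152835 - 29/2 = 305641/2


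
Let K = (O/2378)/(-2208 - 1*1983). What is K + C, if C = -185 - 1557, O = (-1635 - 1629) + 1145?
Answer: -17361114797/9966198 ≈ -1742.0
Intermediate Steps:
O = -2119 (O = -3264 + 1145 = -2119)
C = -1742
K = 2119/9966198 (K = (-2119/2378)/(-2208 - 1*1983) = (-2119*1/2378)/(-2208 - 1983) = -2119/2378/(-4191) = -2119/2378*(-1/4191) = 2119/9966198 ≈ 0.00021262)
K + C = 2119/9966198 - 1742 = -17361114797/9966198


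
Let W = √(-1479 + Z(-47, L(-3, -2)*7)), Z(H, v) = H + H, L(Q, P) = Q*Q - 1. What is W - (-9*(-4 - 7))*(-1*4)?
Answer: 396 + 11*I*√13 ≈ 396.0 + 39.661*I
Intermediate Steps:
L(Q, P) = -1 + Q² (L(Q, P) = Q² - 1 = -1 + Q²)
Z(H, v) = 2*H
W = 11*I*√13 (W = √(-1479 + 2*(-47)) = √(-1479 - 94) = √(-1573) = 11*I*√13 ≈ 39.661*I)
W - (-9*(-4 - 7))*(-1*4) = 11*I*√13 - (-9*(-4 - 7))*(-1*4) = 11*I*√13 - (-9*(-11))*(-4) = 11*I*√13 - 99*(-4) = 11*I*√13 - 1*(-396) = 11*I*√13 + 396 = 396 + 11*I*√13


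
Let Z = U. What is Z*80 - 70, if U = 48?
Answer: 3770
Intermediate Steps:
Z = 48
Z*80 - 70 = 48*80 - 70 = 3840 - 70 = 3770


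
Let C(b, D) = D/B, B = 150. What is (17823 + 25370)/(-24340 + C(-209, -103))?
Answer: -6478950/3651103 ≈ -1.7745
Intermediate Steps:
C(b, D) = D/150
(17823 + 25370)/(-24340 + C(-209, -103)) = (17823 + 25370)/(-24340 + (1/150)*(-103)) = 43193/(-24340 - 103/150) = 43193/(-3651103/150) = 43193*(-150/3651103) = -6478950/3651103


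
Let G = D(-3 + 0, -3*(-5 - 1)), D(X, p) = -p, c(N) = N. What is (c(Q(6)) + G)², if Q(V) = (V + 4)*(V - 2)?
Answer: 484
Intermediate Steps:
Q(V) = (-2 + V)*(4 + V) (Q(V) = (4 + V)*(-2 + V) = (-2 + V)*(4 + V))
G = -18 (G = -(-3)*(-5 - 1) = -(-3)*(-6) = -1*18 = -18)
(c(Q(6)) + G)² = ((-8 + 6² + 2*6) - 18)² = ((-8 + 36 + 12) - 18)² = (40 - 18)² = 22² = 484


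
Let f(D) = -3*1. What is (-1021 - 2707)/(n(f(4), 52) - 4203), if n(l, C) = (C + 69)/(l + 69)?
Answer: 22368/25207 ≈ 0.88737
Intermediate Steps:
f(D) = -3
n(l, C) = (69 + C)/(69 + l)
(-1021 - 2707)/(n(f(4), 52) - 4203) = (-1021 - 2707)/((69 + 52)/(69 - 3) - 4203) = -3728/(121/66 - 4203) = -3728/((1/66)*121 - 4203) = -3728/(11/6 - 4203) = -3728/(-25207/6) = -3728*(-6/25207) = 22368/25207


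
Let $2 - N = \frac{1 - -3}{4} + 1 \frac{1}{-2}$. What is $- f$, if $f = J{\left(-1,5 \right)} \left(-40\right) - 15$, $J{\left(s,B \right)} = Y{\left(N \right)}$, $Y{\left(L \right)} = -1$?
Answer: $-25$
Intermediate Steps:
$N = \frac{3}{2}$ ($N = 2 - \left(\frac{1 - -3}{4} + 1 \frac{1}{-2}\right) = 2 - \left(\left(1 + 3\right) \frac{1}{4} + 1 \left(- \frac{1}{2}\right)\right) = 2 - \left(4 \cdot \frac{1}{4} - \frac{1}{2}\right) = 2 - \left(1 - \frac{1}{2}\right) = 2 - \frac{1}{2} = \frac{3}{2} \approx 1.5$)
$J{\left(s,B \right)} = -1$
$f = 25$ ($f = \left(-1\right) \left(-40\right) - 15 = 40 - 15 = 25$)
$- f = \left(-1\right) 25 = -25$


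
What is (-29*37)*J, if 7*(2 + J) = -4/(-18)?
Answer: 133052/63 ≈ 2111.9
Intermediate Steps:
J = -124/63 (J = -2 + (-4/(-18))/7 = -2 + (-4*(-1/18))/7 = -2 + (⅐)*(2/9) = -2 + 2/63 = -124/63 ≈ -1.9683)
(-29*37)*J = -29*37*(-124/63) = -1073*(-124/63) = 133052/63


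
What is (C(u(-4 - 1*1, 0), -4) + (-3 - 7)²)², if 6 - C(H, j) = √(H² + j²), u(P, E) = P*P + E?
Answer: (106 - √641)² ≈ 6509.6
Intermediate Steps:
u(P, E) = E + P² (u(P, E) = P² + E = E + P²)
C(H, j) = 6 - √(H² + j²)
(C(u(-4 - 1*1, 0), -4) + (-3 - 7)²)² = ((6 - √((0 + (-4 - 1*1)²)² + (-4)²)) + (-3 - 7)²)² = ((6 - √((0 + (-4 - 1)²)² + 16)) + (-10)²)² = ((6 - √((0 + (-5)²)² + 16)) + 100)² = ((6 - √((0 + 25)² + 16)) + 100)² = ((6 - √(25² + 16)) + 100)² = ((6 - √(625 + 16)) + 100)² = ((6 - √641) + 100)² = (106 - √641)²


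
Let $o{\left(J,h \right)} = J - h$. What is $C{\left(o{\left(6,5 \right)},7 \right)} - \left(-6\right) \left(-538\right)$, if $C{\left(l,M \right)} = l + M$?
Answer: $-3220$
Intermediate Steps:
$C{\left(l,M \right)} = M + l$
$C{\left(o{\left(6,5 \right)},7 \right)} - \left(-6\right) \left(-538\right) = \left(7 + \left(6 - 5\right)\right) - \left(-6\right) \left(-538\right) = \left(7 + \left(6 - 5\right)\right) - 3228 = \left(7 + 1\right) - 3228 = 8 - 3228 = -3220$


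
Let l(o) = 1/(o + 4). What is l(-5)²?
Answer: 1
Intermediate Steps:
l(o) = 1/(4 + o)
l(-5)² = (1/(4 - 5))² = (1/(-1))² = (-1)² = 1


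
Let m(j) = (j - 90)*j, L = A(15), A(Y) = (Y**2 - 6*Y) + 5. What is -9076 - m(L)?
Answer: -16076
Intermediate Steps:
A(Y) = 5 + Y**2 - 6*Y
L = 140 (L = 5 + 15**2 - 6*15 = 5 + 225 - 90 = 140)
m(j) = j*(-90 + j) (m(j) = (-90 + j)*j = j*(-90 + j))
-9076 - m(L) = -9076 - 140*(-90 + 140) = -9076 - 140*50 = -9076 - 1*7000 = -9076 - 7000 = -16076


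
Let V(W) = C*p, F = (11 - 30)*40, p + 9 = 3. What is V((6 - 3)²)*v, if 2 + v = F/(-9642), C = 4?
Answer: 74096/1607 ≈ 46.108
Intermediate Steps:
p = -6 (p = -9 + 3 = -6)
F = -760 (F = -19*40 = -760)
V(W) = -24 (V(W) = 4*(-6) = -24)
v = -9262/4821 (v = -2 - 760/(-9642) = -2 - 760*(-1/9642) = -2 + 380/4821 = -9262/4821 ≈ -1.9212)
V((6 - 3)²)*v = -24*(-9262/4821) = 74096/1607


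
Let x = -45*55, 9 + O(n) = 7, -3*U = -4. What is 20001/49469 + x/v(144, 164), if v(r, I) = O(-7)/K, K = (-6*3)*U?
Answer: -1469209299/49469 ≈ -29700.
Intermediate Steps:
U = 4/3 (U = -⅓*(-4) = 4/3 ≈ 1.3333)
O(n) = -2 (O(n) = -9 + 7 = -2)
K = -24 (K = -6*3*(4/3) = -18*4/3 = -24)
v(r, I) = 1/12 (v(r, I) = -2/(-24) = -2*(-1/24) = 1/12)
x = -2475
20001/49469 + x/v(144, 164) = 20001/49469 - 2475/1/12 = 20001*(1/49469) - 2475*12 = 20001/49469 - 29700 = -1469209299/49469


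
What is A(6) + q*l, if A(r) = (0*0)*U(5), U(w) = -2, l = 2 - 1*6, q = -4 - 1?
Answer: 20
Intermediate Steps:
q = -5
l = -4 (l = 2 - 6 = -4)
A(r) = 0 (A(r) = (0*0)*(-2) = 0*(-2) = 0)
A(6) + q*l = 0 - 5*(-4) = 0 + 20 = 20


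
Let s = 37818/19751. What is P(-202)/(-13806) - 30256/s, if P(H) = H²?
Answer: -229217193778/14503203 ≈ -15805.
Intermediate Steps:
s = 37818/19751 (s = 37818*(1/19751) = 37818/19751 ≈ 1.9147)
P(-202)/(-13806) - 30256/s = (-202)²/(-13806) - 30256/37818/19751 = 40804*(-1/13806) - 30256*19751/37818 = -20402/6903 - 298793128/18909 = -229217193778/14503203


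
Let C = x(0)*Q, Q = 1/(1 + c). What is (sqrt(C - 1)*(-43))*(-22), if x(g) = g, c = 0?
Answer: 946*I ≈ 946.0*I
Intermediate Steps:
Q = 1 (Q = 1/(1 + 0) = 1/1 = 1)
C = 0 (C = 0*1 = 0)
(sqrt(C - 1)*(-43))*(-22) = (sqrt(0 - 1)*(-43))*(-22) = (sqrt(-1)*(-43))*(-22) = (I*(-43))*(-22) = -43*I*(-22) = 946*I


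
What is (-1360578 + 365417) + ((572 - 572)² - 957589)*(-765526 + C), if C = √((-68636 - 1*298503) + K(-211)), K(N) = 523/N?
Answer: 733058281653 - 5745534*I*√454041827/211 ≈ 7.3306e+11 - 5.8022e+8*I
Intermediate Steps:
C = 6*I*√454041827/211 (C = √((-68636 - 1*298503) + 523/(-211)) = √((-68636 - 298503) + 523*(-1/211)) = √(-367139 - 523/211) = √(-77466852/211) = 6*I*√454041827/211 ≈ 605.92*I)
(-1360578 + 365417) + ((572 - 572)² - 957589)*(-765526 + C) = (-1360578 + 365417) + ((572 - 572)² - 957589)*(-765526 + 6*I*√454041827/211) = -995161 + (0² - 957589)*(-765526 + 6*I*√454041827/211) = -995161 + (0 - 957589)*(-765526 + 6*I*√454041827/211) = -995161 - 957589*(-765526 + 6*I*√454041827/211) = -995161 + (733059276814 - 5745534*I*√454041827/211) = 733058281653 - 5745534*I*√454041827/211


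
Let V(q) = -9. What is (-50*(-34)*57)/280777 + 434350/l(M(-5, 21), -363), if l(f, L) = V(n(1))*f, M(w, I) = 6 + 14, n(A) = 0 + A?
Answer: -12193804795/5053986 ≈ -2412.7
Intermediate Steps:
n(A) = A
M(w, I) = 20
l(f, L) = -9*f
(-50*(-34)*57)/280777 + 434350/l(M(-5, 21), -363) = (-50*(-34)*57)/280777 + 434350/((-9*20)) = (1700*57)*(1/280777) + 434350/(-180) = 96900*(1/280777) + 434350*(-1/180) = 96900/280777 - 43435/18 = -12193804795/5053986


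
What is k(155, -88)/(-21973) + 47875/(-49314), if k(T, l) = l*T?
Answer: -379314415/1083576522 ≈ -0.35006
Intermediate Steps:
k(T, l) = T*l
k(155, -88)/(-21973) + 47875/(-49314) = (155*(-88))/(-21973) + 47875/(-49314) = -13640*(-1/21973) + 47875*(-1/49314) = 13640/21973 - 47875/49314 = -379314415/1083576522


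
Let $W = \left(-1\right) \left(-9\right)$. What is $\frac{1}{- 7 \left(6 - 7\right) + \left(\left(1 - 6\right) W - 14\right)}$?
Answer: $- \frac{1}{52} \approx -0.019231$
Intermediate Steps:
$W = 9$
$\frac{1}{- 7 \left(6 - 7\right) + \left(\left(1 - 6\right) W - 14\right)} = \frac{1}{- 7 \left(6 - 7\right) + \left(\left(1 - 6\right) 9 - 14\right)} = \frac{1}{\left(-7\right) \left(-1\right) + \left(\left(1 - 6\right) 9 - 14\right)} = \frac{1}{7 - 59} = \frac{1}{-52} = - \frac{1}{52}$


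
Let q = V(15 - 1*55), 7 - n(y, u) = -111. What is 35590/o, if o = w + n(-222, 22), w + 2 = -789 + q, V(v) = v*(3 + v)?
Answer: 35590/807 ≈ 44.102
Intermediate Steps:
n(y, u) = 118 (n(y, u) = 7 - 1*(-111) = 7 + 111 = 118)
q = 1480 (q = (15 - 1*55)*(3 + (15 - 1*55)) = (15 - 55)*(3 + (15 - 55)) = -40*(3 - 40) = -40*(-37) = 1480)
w = 689 (w = -2 + (-789 + 1480) = -2 + 691 = 689)
o = 807 (o = 689 + 118 = 807)
35590/o = 35590/807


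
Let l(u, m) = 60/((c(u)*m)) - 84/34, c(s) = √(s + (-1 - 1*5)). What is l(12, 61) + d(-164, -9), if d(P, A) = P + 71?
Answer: -1623/17 + 10*√6/61 ≈ -95.069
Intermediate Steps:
c(s) = √(-6 + s) (c(s) = √(s + (-1 - 5)) = √(s - 6) = √(-6 + s))
d(P, A) = 71 + P
l(u, m) = -42/17 + 60/(m*√(-6 + u)) (l(u, m) = 60/((√(-6 + u)*m)) - 84/34 = 60/((m*√(-6 + u))) - 84*1/34 = 60*(1/(m*√(-6 + u))) - 42/17 = 60/(m*√(-6 + u)) - 42/17 = -42/17 + 60/(m*√(-6 + u)))
l(12, 61) + d(-164, -9) = (-42/17 + 60/(61*√(-6 + 12))) + (71 - 164) = (-42/17 + 60*(1/61)/√6) - 93 = (-42/17 + 60*(1/61)*(√6/6)) - 93 = (-42/17 + 10*√6/61) - 93 = -1623/17 + 10*√6/61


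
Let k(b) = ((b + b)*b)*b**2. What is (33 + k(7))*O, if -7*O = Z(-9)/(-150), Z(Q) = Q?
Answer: -2901/70 ≈ -41.443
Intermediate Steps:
k(b) = 2*b**4 (k(b) = ((2*b)*b)*b**2 = (2*b**2)*b**2 = 2*b**4)
O = -3/350 (O = -(-9)/(7*(-150)) = -(-9)*(-1)/(7*150) = -1/7*3/50 = -3/350 ≈ -0.0085714)
(33 + k(7))*O = (33 + 2*7**4)*(-3/350) = (33 + 2*2401)*(-3/350) = (33 + 4802)*(-3/350) = 4835*(-3/350) = -2901/70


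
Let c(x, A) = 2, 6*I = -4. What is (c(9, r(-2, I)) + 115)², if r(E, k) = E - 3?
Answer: 13689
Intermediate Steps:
I = -⅔ (I = (⅙)*(-4) = -⅔ ≈ -0.66667)
r(E, k) = -3 + E
(c(9, r(-2, I)) + 115)² = (2 + 115)² = 117² = 13689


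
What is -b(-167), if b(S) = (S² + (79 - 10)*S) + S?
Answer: -16199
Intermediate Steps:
b(S) = S² + 70*S (b(S) = (S² + 69*S) + S = S² + 70*S)
-b(-167) = -(-167)*(70 - 167) = -(-167)*(-97) = -1*16199 = -16199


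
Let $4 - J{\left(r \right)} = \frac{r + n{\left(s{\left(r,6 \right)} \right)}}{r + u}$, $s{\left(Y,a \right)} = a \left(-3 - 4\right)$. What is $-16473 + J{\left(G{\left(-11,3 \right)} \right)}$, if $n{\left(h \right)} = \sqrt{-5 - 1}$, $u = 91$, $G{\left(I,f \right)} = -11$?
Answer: $- \frac{1317509}{80} - \frac{i \sqrt{6}}{80} \approx -16469.0 - 0.030619 i$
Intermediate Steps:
$s{\left(Y,a \right)} = - 7 a$ ($s{\left(Y,a \right)} = a \left(-7\right) = - 7 a$)
$n{\left(h \right)} = i \sqrt{6}$ ($n{\left(h \right)} = \sqrt{-6} = i \sqrt{6}$)
$J{\left(r \right)} = 4 - \frac{r + i \sqrt{6}}{91 + r}$ ($J{\left(r \right)} = 4 - \frac{r + i \sqrt{6}}{r + 91} = 4 - \frac{r + i \sqrt{6}}{91 + r}$)
$-16473 + J{\left(G{\left(-11,3 \right)} \right)} = -16473 + \frac{364 + 3 \left(-11\right) - i \sqrt{6}}{91 - 11} = -16473 + \frac{364 - 33 - i \sqrt{6}}{80} = -16473 + \frac{331 - i \sqrt{6}}{80} = -16473 + \left(\frac{331}{80} - \frac{i \sqrt{6}}{80}\right) = - \frac{1317509}{80} - \frac{i \sqrt{6}}{80}$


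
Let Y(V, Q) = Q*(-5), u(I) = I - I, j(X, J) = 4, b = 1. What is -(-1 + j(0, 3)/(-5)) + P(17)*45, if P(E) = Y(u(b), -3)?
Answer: 3384/5 ≈ 676.80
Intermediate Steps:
u(I) = 0
Y(V, Q) = -5*Q
P(E) = 15 (P(E) = -5*(-3) = 15)
-(-1 + j(0, 3)/(-5)) + P(17)*45 = -(-1 + 4/(-5)) + 15*45 = -(-1 + 4*(-⅕)) + 675 = -(-1 - ⅘) + 675 = -1*(-9/5) + 675 = 9/5 + 675 = 3384/5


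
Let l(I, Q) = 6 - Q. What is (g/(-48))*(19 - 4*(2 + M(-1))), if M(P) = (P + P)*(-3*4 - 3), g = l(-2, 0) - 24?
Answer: -327/8 ≈ -40.875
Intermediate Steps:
g = -18 (g = (6 - 1*0) - 24 = (6 + 0) - 24 = 6 - 24 = -18)
M(P) = -30*P (M(P) = (2*P)*(-12 - 3) = (2*P)*(-15) = -30*P)
(g/(-48))*(19 - 4*(2 + M(-1))) = (-18/(-48))*(19 - 4*(2 - 30*(-1))) = (-18*(-1/48))*(19 - 4*(2 + 30)) = 3*(19 - 4*32)/8 = 3*(19 - 128)/8 = (3/8)*(-109) = -327/8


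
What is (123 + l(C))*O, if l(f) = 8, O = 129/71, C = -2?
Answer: 16899/71 ≈ 238.01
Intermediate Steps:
O = 129/71 (O = 129*(1/71) = 129/71 ≈ 1.8169)
(123 + l(C))*O = (123 + 8)*(129/71) = 131*(129/71) = 16899/71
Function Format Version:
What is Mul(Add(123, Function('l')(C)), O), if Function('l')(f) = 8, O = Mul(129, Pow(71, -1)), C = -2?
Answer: Rational(16899, 71) ≈ 238.01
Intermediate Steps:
O = Rational(129, 71) (O = Mul(129, Rational(1, 71)) = Rational(129, 71) ≈ 1.8169)
Mul(Add(123, Function('l')(C)), O) = Mul(Add(123, 8), Rational(129, 71)) = Mul(131, Rational(129, 71)) = Rational(16899, 71)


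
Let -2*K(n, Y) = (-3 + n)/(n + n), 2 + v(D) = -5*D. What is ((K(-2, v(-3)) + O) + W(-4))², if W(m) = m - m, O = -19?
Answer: 24649/64 ≈ 385.14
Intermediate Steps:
v(D) = -2 - 5*D
K(n, Y) = -(-3 + n)/(4*n) (K(n, Y) = -(-3 + n)/(2*(n + n)) = -(-3 + n)/(2*(2*n)) = -(-3 + n)*1/(2*n)/2 = -(-3 + n)/(4*n))
W(m) = 0
((K(-2, v(-3)) + O) + W(-4))² = (((¼)*(3 - 1*(-2))/(-2) - 19) + 0)² = (((¼)*(-½)*(3 + 2) - 19) + 0)² = (((¼)*(-½)*5 - 19) + 0)² = ((-5/8 - 19) + 0)² = (-157/8 + 0)² = (-157/8)² = 24649/64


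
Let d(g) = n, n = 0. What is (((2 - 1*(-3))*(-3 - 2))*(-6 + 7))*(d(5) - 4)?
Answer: 100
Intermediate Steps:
d(g) = 0
(((2 - 1*(-3))*(-3 - 2))*(-6 + 7))*(d(5) - 4) = (((2 - 1*(-3))*(-3 - 2))*(-6 + 7))*(0 - 4) = (((2 + 3)*(-5))*1)*(-4) = ((5*(-5))*1)*(-4) = -25*1*(-4) = -25*(-4) = 100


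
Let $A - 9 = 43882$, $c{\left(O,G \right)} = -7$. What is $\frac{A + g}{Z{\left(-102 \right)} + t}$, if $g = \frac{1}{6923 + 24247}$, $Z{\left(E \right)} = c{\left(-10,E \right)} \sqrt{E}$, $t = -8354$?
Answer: $- \frac{5714480481367}{1087744383690} + \frac{9576577297 i \sqrt{102}}{2175488767380} \approx -5.2535 + 0.044458 i$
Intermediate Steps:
$Z{\left(E \right)} = - 7 \sqrt{E}$
$A = 43891$ ($A = 9 + 43882 = 43891$)
$g = \frac{1}{31170} \approx 3.2082 \cdot 10^{-5}$
$\frac{A + g}{Z{\left(-102 \right)} + t} = \frac{43891 + \frac{1}{31170}}{- 7 \sqrt{-102} - 8354} = \frac{1368082471}{31170 \left(- 7 i \sqrt{102} - 8354\right)} = \frac{1368082471}{31170 \left(-8354 - 7 i \sqrt{102}\right)}$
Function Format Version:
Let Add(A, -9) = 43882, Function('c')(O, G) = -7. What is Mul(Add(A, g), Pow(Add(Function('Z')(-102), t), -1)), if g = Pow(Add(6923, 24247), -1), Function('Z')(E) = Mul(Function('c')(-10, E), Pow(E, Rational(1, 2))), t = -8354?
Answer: Add(Rational(-5714480481367, 1087744383690), Mul(Rational(9576577297, 2175488767380), I, Pow(102, Rational(1, 2)))) ≈ Add(-5.2535, Mul(0.044458, I))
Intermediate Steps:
Function('Z')(E) = Mul(-7, Pow(E, Rational(1, 2)))
A = 43891 (A = Add(9, 43882) = 43891)
g = Rational(1, 31170) (g = Pow(31170, -1) = Rational(1, 31170) ≈ 3.2082e-5)
Mul(Add(A, g), Pow(Add(Function('Z')(-102), t), -1)) = Mul(Add(43891, Rational(1, 31170)), Pow(Add(Mul(-7, Pow(-102, Rational(1, 2))), -8354), -1)) = Mul(Rational(1368082471, 31170), Pow(Add(Mul(-7, Mul(I, Pow(102, Rational(1, 2)))), -8354), -1)) = Mul(Rational(1368082471, 31170), Pow(Add(Mul(-7, I, Pow(102, Rational(1, 2))), -8354), -1)) = Mul(Rational(1368082471, 31170), Pow(Add(-8354, Mul(-7, I, Pow(102, Rational(1, 2)))), -1))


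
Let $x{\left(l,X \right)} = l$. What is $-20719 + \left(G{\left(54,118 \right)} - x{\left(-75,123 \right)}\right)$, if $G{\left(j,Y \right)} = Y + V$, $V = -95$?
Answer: $-20621$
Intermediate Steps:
$G{\left(j,Y \right)} = -95 + Y$ ($G{\left(j,Y \right)} = Y - 95 = -95 + Y$)
$-20719 + \left(G{\left(54,118 \right)} - x{\left(-75,123 \right)}\right) = -20719 + \left(\left(-95 + 118\right) - -75\right) = -20719 + \left(23 + 75\right) = -20719 + 98 = -20621$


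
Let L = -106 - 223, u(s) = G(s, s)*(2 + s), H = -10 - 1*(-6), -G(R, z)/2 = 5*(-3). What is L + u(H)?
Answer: -389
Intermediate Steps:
G(R, z) = 30 (G(R, z) = -10*(-3) = -2*(-15) = 30)
H = -4 (H = -10 + 6 = -4)
u(s) = 60 + 30*s (u(s) = 30*(2 + s) = 60 + 30*s)
L = -329
L + u(H) = -329 + (60 + 30*(-4)) = -329 + (60 - 120) = -329 - 60 = -389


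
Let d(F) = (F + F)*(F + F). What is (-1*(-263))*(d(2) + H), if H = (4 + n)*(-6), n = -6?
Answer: 7364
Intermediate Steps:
d(F) = 4*F² (d(F) = (2*F)*(2*F) = 4*F²)
H = 12 (H = (4 - 6)*(-6) = -2*(-6) = 12)
(-1*(-263))*(d(2) + H) = (-1*(-263))*(4*2² + 12) = 263*(4*4 + 12) = 263*(16 + 12) = 263*28 = 7364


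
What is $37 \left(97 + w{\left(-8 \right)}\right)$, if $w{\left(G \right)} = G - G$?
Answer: $3589$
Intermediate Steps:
$w{\left(G \right)} = 0$
$37 \left(97 + w{\left(-8 \right)}\right) = 37 \left(97 + 0\right) = 37 \cdot 97 = 3589$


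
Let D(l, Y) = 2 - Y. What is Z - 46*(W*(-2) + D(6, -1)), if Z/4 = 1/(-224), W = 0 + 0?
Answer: -7729/56 ≈ -138.02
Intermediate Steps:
W = 0
Z = -1/56 (Z = 4/(-224) = 4*(-1/224) = -1/56 ≈ -0.017857)
Z - 46*(W*(-2) + D(6, -1)) = -1/56 - 46*(0*(-2) + (2 - 1*(-1))) = -1/56 - 46*(0 + (2 + 1)) = -1/56 - 46*(0 + 3) = -1/56 - 46*3 = -1/56 - 138 = -7729/56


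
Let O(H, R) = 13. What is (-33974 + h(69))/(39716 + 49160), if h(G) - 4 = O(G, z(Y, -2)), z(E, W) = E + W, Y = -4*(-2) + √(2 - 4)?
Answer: -33957/88876 ≈ -0.38207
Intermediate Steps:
Y = 8 + I*√2 (Y = 8 + √(-2) = 8 + I*√2 ≈ 8.0 + 1.4142*I)
h(G) = 17 (h(G) = 4 + 13 = 17)
(-33974 + h(69))/(39716 + 49160) = (-33974 + 17)/(39716 + 49160) = -33957/88876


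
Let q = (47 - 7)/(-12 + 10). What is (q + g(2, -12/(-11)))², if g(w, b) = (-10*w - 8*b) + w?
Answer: 264196/121 ≈ 2183.4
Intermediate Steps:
g(w, b) = -9*w - 8*b
q = -20 (q = 40/(-2) = 40*(-½) = -20)
(q + g(2, -12/(-11)))² = (-20 + (-9*2 - (-96)/(-11)))² = (-20 + (-18 - (-96)*(-1)/11))² = (-20 + (-18 - 8*12/11))² = (-20 + (-18 - 96/11))² = (-20 - 294/11)² = (-514/11)² = 264196/121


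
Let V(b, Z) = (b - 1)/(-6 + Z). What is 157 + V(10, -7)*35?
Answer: 1726/13 ≈ 132.77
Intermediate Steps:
V(b, Z) = (-1 + b)/(-6 + Z)
157 + V(10, -7)*35 = 157 + ((-1 + 10)/(-6 - 7))*35 = 157 + (9/(-13))*35 = 157 - 1/13*9*35 = 157 - 9/13*35 = 157 - 315/13 = 1726/13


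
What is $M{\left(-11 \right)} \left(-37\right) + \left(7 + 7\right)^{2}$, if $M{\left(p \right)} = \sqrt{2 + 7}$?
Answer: $85$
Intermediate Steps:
$M{\left(p \right)} = 3$ ($M{\left(p \right)} = \sqrt{9} = 3$)
$M{\left(-11 \right)} \left(-37\right) + \left(7 + 7\right)^{2} = 3 \left(-37\right) + \left(7 + 7\right)^{2} = -111 + 14^{2} = -111 + 196 = 85$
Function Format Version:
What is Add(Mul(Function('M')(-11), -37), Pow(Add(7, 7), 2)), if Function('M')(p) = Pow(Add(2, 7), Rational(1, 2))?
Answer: 85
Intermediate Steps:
Function('M')(p) = 3 (Function('M')(p) = Pow(9, Rational(1, 2)) = 3)
Add(Mul(Function('M')(-11), -37), Pow(Add(7, 7), 2)) = Add(Mul(3, -37), Pow(Add(7, 7), 2)) = Add(-111, Pow(14, 2)) = Add(-111, 196) = 85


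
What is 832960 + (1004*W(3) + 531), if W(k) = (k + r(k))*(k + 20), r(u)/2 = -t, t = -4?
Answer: 1087503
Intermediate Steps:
r(u) = 8 (r(u) = 2*(-1*(-4)) = 2*4 = 8)
W(k) = (8 + k)*(20 + k) (W(k) = (k + 8)*(k + 20) = (8 + k)*(20 + k))
832960 + (1004*W(3) + 531) = 832960 + (1004*(160 + 3**2 + 28*3) + 531) = 832960 + (1004*(160 + 9 + 84) + 531) = 832960 + (1004*253 + 531) = 832960 + (254012 + 531) = 832960 + 254543 = 1087503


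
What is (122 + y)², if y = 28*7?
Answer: 101124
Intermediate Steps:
y = 196
(122 + y)² = (122 + 196)² = 318² = 101124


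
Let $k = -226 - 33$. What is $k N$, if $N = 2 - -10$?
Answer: $-3108$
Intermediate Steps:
$N = 12$ ($N = 2 + 10 = 12$)
$k = -259$ ($k = -226 - 33 = -259$)
$k N = \left(-259\right) 12 = -3108$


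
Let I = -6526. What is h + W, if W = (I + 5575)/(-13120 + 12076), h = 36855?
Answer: 12825857/348 ≈ 36856.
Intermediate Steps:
W = 317/348 (W = (-6526 + 5575)/(-13120 + 12076) = -951/(-1044) = -951*(-1/1044) = 317/348 ≈ 0.91092)
h + W = 36855 + 317/348 = 12825857/348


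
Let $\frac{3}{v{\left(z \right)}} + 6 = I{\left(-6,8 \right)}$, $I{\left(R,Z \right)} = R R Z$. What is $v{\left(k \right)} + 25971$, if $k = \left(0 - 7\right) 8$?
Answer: $\frac{2441275}{94} \approx 25971.0$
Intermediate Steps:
$k = -56$ ($k = \left(-7\right) 8 = -56$)
$I{\left(R,Z \right)} = Z R^{2}$ ($I{\left(R,Z \right)} = R^{2} Z = Z R^{2}$)
$v{\left(z \right)} = \frac{1}{94}$ ($v{\left(z \right)} = \frac{3}{-6 + 8 \left(-6\right)^{2}} = \frac{3}{-6 + 8 \cdot 36} = \frac{3}{-6 + 288} = \frac{3}{282} = 3 \cdot \frac{1}{282} = \frac{1}{94}$)
$v{\left(k \right)} + 25971 = \frac{1}{94} + 25971 = \frac{2441275}{94}$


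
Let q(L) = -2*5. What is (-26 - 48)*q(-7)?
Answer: 740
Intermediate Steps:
q(L) = -10
(-26 - 48)*q(-7) = (-26 - 48)*(-10) = -74*(-10) = 740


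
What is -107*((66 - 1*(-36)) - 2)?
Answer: -10700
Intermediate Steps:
-107*((66 - 1*(-36)) - 2) = -107*((66 + 36) - 2) = -107*(102 - 2) = -107*100 = -10700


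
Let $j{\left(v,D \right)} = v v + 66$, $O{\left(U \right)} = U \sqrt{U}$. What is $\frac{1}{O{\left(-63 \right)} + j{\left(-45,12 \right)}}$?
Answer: $\frac{697}{1540776} + \frac{21 i \sqrt{7}}{513592} \approx 0.00045237 + 0.00010818 i$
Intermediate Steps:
$O{\left(U \right)} = U^{\frac{3}{2}}$
$j{\left(v,D \right)} = 66 + v^{2}$ ($j{\left(v,D \right)} = v^{2} + 66 = 66 + v^{2}$)
$\frac{1}{O{\left(-63 \right)} + j{\left(-45,12 \right)}} = \frac{1}{\left(-63\right)^{\frac{3}{2}} + \left(66 + \left(-45\right)^{2}\right)} = \frac{1}{- 189 i \sqrt{7} + \left(66 + 2025\right)} = \frac{1}{- 189 i \sqrt{7} + 2091} = \frac{1}{2091 - 189 i \sqrt{7}}$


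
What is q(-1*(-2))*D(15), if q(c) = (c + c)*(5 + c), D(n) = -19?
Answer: -532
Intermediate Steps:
q(c) = 2*c*(5 + c) (q(c) = (2*c)*(5 + c) = 2*c*(5 + c))
q(-1*(-2))*D(15) = (2*(-1*(-2))*(5 - 1*(-2)))*(-19) = (2*2*(5 + 2))*(-19) = (2*2*7)*(-19) = 28*(-19) = -532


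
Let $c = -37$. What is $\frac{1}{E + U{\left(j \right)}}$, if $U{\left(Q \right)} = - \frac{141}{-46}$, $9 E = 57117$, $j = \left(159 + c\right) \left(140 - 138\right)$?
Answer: $\frac{138}{876217} \approx 0.0001575$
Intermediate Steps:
$j = 244$ ($j = \left(159 - 37\right) \left(140 - 138\right) = 122 \cdot 2 = 244$)
$E = \frac{19039}{3}$ ($E = \frac{1}{9} \cdot 57117 = \frac{19039}{3} \approx 6346.3$)
$U{\left(Q \right)} = \frac{141}{46}$ ($U{\left(Q \right)} = \left(-141\right) \left(- \frac{1}{46}\right) = \frac{141}{46}$)
$\frac{1}{E + U{\left(j \right)}} = \frac{1}{\frac{19039}{3} + \frac{141}{46}} = \frac{1}{\frac{876217}{138}} = \frac{138}{876217}$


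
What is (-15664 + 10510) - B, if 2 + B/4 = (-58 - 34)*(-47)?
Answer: -22442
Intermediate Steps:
B = 17288 (B = -8 + 4*((-58 - 34)*(-47)) = -8 + 4*(-92*(-47)) = -8 + 4*4324 = -8 + 17296 = 17288)
(-15664 + 10510) - B = (-15664 + 10510) - 1*17288 = -5154 - 17288 = -22442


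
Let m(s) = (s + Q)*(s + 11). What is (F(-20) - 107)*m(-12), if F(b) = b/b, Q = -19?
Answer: -3286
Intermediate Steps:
F(b) = 1
m(s) = (-19 + s)*(11 + s) (m(s) = (s - 19)*(s + 11) = (-19 + s)*(11 + s))
(F(-20) - 107)*m(-12) = (1 - 107)*(-209 + (-12)**2 - 8*(-12)) = -106*(-209 + 144 + 96) = -106*31 = -3286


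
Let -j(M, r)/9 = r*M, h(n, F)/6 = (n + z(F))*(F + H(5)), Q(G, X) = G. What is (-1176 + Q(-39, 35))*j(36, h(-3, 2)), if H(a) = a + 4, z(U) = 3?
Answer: 0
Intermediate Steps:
H(a) = 4 + a
h(n, F) = 6*(3 + n)*(9 + F) (h(n, F) = 6*((n + 3)*(F + (4 + 5))) = 6*((3 + n)*(F + 9)) = 6*((3 + n)*(9 + F)) = 6*(3 + n)*(9 + F))
j(M, r) = -9*M*r (j(M, r) = -9*r*M = -9*M*r)
(-1176 + Q(-39, 35))*j(36, h(-3, 2)) = (-1176 - 39)*(-9*36*(162 + 18*2 + 54*(-3) + 6*2*(-3))) = -(-10935)*36*(162 + 36 - 162 - 36) = -(-10935)*36*0 = -1215*0 = 0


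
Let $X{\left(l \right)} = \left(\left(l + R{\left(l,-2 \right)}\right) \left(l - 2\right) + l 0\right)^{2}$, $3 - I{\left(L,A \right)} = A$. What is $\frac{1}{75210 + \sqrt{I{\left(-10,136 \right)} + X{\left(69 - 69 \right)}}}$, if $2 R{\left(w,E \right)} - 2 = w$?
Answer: $\frac{25070}{1885514743} - \frac{i \sqrt{129}}{5656544229} \approx 1.3296 \cdot 10^{-5} - 2.0079 \cdot 10^{-9} i$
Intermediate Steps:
$R{\left(w,E \right)} = 1 + \frac{w}{2}$
$I{\left(L,A \right)} = 3 - A$
$X{\left(l \right)} = \left(1 + \frac{3 l}{2}\right)^{2} \left(-2 + l\right)^{2}$ ($X{\left(l \right)} = \left(\left(l + \left(1 + \frac{l}{2}\right)\right) \left(l - 2\right) + l 0\right)^{2} = \left(\left(1 + \frac{3 l}{2}\right) \left(-2 + l\right) + 0\right)^{2} = \left(\left(1 + \frac{3 l}{2}\right) \left(-2 + l\right)\right)^{2} = \left(1 + \frac{3 l}{2}\right)^{2} \left(-2 + l\right)^{2}$)
$\frac{1}{75210 + \sqrt{I{\left(-10,136 \right)} + X{\left(69 - 69 \right)}}} = \frac{1}{75210 + \sqrt{\left(3 - 136\right) + \frac{\left(-2 + \left(69 - 69\right)\right)^{2} \left(2 + 3 \left(69 - 69\right)\right)^{2}}{4}}} = \frac{1}{75210 + \sqrt{\left(3 - 136\right) + \frac{\left(-2 + 0\right)^{2} \left(2 + 3 \cdot 0\right)^{2}}{4}}} = \frac{1}{75210 + \sqrt{-133 + \frac{\left(-2\right)^{2} \left(2 + 0\right)^{2}}{4}}} = \frac{1}{75210 + \sqrt{-133 + \frac{1}{4} \cdot 4 \cdot 2^{2}}} = \frac{1}{75210 + \sqrt{-133 + \frac{1}{4} \cdot 4 \cdot 4}} = \frac{1}{75210 + \sqrt{-133 + 4}} = \frac{1}{75210 + \sqrt{-129}} = \frac{1}{75210 + i \sqrt{129}}$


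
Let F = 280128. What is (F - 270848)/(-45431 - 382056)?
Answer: -9280/427487 ≈ -0.021708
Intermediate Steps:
(F - 270848)/(-45431 - 382056) = (280128 - 270848)/(-45431 - 382056) = 9280/(-427487) = 9280*(-1/427487) = -9280/427487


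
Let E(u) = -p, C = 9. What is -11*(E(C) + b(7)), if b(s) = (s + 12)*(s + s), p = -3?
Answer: -2959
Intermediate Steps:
E(u) = 3 (E(u) = -1*(-3) = 3)
b(s) = 2*s*(12 + s) (b(s) = (12 + s)*(2*s) = 2*s*(12 + s))
-11*(E(C) + b(7)) = -11*(3 + 2*7*(12 + 7)) = -11*(3 + 2*7*19) = -11*(3 + 266) = -11*269 = -2959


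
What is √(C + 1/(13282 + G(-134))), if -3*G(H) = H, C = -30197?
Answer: I*√12066724189715/19990 ≈ 173.77*I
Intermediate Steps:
G(H) = -H/3
√(C + 1/(13282 + G(-134))) = √(-30197 + 1/(13282 - ⅓*(-134))) = √(-30197 + 1/(13282 + 134/3)) = √(-30197 + 1/(39980/3)) = √(-30197 + 3/39980) = √(-1207276057/39980) = I*√12066724189715/19990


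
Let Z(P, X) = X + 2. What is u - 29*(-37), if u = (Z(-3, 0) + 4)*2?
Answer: 1085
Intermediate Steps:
Z(P, X) = 2 + X
u = 12 (u = ((2 + 0) + 4)*2 = (2 + 4)*2 = 6*2 = 12)
u - 29*(-37) = 12 - 29*(-37) = 12 + 1073 = 1085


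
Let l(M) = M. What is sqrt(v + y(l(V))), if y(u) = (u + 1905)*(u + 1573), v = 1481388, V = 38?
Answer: sqrt(4611561) ≈ 2147.5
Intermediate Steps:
y(u) = (1573 + u)*(1905 + u) (y(u) = (1905 + u)*(1573 + u) = (1573 + u)*(1905 + u))
sqrt(v + y(l(V))) = sqrt(1481388 + (2996565 + 38**2 + 3478*38)) = sqrt(1481388 + (2996565 + 1444 + 132164)) = sqrt(1481388 + 3130173) = sqrt(4611561)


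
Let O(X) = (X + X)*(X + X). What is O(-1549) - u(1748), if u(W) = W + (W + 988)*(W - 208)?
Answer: 5382416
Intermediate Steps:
O(X) = 4*X**2 (O(X) = (2*X)*(2*X) = 4*X**2)
u(W) = W + (-208 + W)*(988 + W) (u(W) = W + (988 + W)*(-208 + W) = W + (-208 + W)*(988 + W))
O(-1549) - u(1748) = 4*(-1549)**2 - (-205504 + 1748**2 + 781*1748) = 4*2399401 - (-205504 + 3055504 + 1365188) = 9597604 - 1*4215188 = 9597604 - 4215188 = 5382416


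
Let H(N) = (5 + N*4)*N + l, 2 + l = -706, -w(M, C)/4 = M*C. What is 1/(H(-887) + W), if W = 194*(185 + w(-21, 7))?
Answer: 1/3291895 ≈ 3.0378e-7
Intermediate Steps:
w(M, C) = -4*C*M (w(M, C) = -4*M*C = -4*C*M)
l = -708 (l = -2 - 706 = -708)
H(N) = -708 + N*(5 + 4*N) (H(N) = (5 + N*4)*N - 708 = (5 + 4*N)*N - 708 = N*(5 + 4*N) - 708 = -708 + N*(5 + 4*N))
W = 149962 (W = 194*(185 - 4*7*(-21)) = 194*(185 + 588) = 194*773 = 149962)
1/(H(-887) + W) = 1/((-708 + 4*(-887)² + 5*(-887)) + 149962) = 1/((-708 + 4*786769 - 4435) + 149962) = 1/((-708 + 3147076 - 4435) + 149962) = 1/(3141933 + 149962) = 1/3291895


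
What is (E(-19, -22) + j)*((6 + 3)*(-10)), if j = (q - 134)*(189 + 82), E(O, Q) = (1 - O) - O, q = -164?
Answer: 7264710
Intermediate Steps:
E(O, Q) = 1 - 2*O
j = -80758 (j = (-164 - 134)*(189 + 82) = -298*271 = -80758)
(E(-19, -22) + j)*((6 + 3)*(-10)) = ((1 - 2*(-19)) - 80758)*((6 + 3)*(-10)) = ((1 + 38) - 80758)*(9*(-10)) = (39 - 80758)*(-90) = -80719*(-90) = 7264710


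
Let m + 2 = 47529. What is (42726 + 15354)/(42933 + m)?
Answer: 2904/4523 ≈ 0.64205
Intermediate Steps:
m = 47527 (m = -2 + 47529 = 47527)
(42726 + 15354)/(42933 + m) = (42726 + 15354)/(42933 + 47527) = 58080/90460 = 58080*(1/90460) = 2904/4523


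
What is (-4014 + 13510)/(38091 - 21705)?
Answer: 4748/8193 ≈ 0.57952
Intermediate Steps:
(-4014 + 13510)/(38091 - 21705) = 9496/16386 = 9496*(1/16386) = 4748/8193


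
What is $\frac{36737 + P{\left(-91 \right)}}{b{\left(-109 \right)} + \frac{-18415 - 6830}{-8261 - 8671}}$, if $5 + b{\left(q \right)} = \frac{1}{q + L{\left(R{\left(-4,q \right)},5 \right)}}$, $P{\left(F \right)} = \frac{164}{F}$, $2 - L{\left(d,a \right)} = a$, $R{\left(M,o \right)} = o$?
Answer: $- \frac{1479791728}{141713} \approx -10442.0$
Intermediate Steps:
$L{\left(d,a \right)} = 2 - a$
$b{\left(q \right)} = -5 + \frac{1}{-3 + q}$ ($b{\left(q \right)} = -5 + \frac{1}{q + \left(2 - 5\right)} = -5 + \frac{1}{q - 3} = -5 + \frac{1}{-3 + q}$)
$\frac{36737 + P{\left(-91 \right)}}{b{\left(-109 \right)} + \frac{-18415 - 6830}{-8261 - 8671}} = \frac{36737 + \frac{164}{-91}}{\frac{16 - -545}{-3 - 109} + \frac{-18415 - 6830}{-8261 - 8671}} = \frac{36737 + 164 \left(- \frac{1}{91}\right)}{\frac{16 + 545}{-112} - \frac{25245}{-16932}} = \frac{36737 - \frac{164}{91}}{\left(- \frac{1}{112}\right) 561 - - \frac{495}{332}} = \frac{3342903}{91 \left(- \frac{561}{112} + \frac{495}{332}\right)} = \frac{3342903}{91 \left(- \frac{32703}{9296}\right)} = \frac{3342903}{91} \left(- \frac{9296}{32703}\right) = - \frac{1479791728}{141713}$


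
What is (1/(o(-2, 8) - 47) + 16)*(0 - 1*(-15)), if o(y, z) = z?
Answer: 3115/13 ≈ 239.62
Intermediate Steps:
(1/(o(-2, 8) - 47) + 16)*(0 - 1*(-15)) = (1/(8 - 47) + 16)*(0 - 1*(-15)) = (1/(-39) + 16)*(0 + 15) = (-1/39 + 16)*15 = (623/39)*15 = 3115/13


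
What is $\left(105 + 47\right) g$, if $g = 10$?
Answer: $1520$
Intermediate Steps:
$\left(105 + 47\right) g = \left(105 + 47\right) 10 = 152 \cdot 10 = 1520$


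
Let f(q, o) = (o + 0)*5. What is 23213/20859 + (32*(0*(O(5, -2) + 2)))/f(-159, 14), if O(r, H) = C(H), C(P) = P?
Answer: 23213/20859 ≈ 1.1129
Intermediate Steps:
O(r, H) = H
f(q, o) = 5*o (f(q, o) = o*5 = 5*o)
23213/20859 + (32*(0*(O(5, -2) + 2)))/f(-159, 14) = 23213/20859 + (32*(0*(-2 + 2)))/((5*14)) = 23213*(1/20859) + (32*(0*0))/70 = 23213/20859 + (32*0)*(1/70) = 23213/20859 + 0*(1/70) = 23213/20859 + 0 = 23213/20859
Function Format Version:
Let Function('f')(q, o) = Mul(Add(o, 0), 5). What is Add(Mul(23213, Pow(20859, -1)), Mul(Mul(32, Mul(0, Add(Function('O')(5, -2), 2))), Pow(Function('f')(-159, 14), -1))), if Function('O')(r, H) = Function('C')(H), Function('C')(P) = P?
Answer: Rational(23213, 20859) ≈ 1.1129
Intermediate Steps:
Function('O')(r, H) = H
Function('f')(q, o) = Mul(5, o) (Function('f')(q, o) = Mul(o, 5) = Mul(5, o))
Add(Mul(23213, Pow(20859, -1)), Mul(Mul(32, Mul(0, Add(Function('O')(5, -2), 2))), Pow(Function('f')(-159, 14), -1))) = Add(Mul(23213, Pow(20859, -1)), Mul(Mul(32, Mul(0, Add(-2, 2))), Pow(Mul(5, 14), -1))) = Add(Mul(23213, Rational(1, 20859)), Mul(Mul(32, Mul(0, 0)), Pow(70, -1))) = Add(Rational(23213, 20859), Mul(Mul(32, 0), Rational(1, 70))) = Add(Rational(23213, 20859), Mul(0, Rational(1, 70))) = Add(Rational(23213, 20859), 0) = Rational(23213, 20859)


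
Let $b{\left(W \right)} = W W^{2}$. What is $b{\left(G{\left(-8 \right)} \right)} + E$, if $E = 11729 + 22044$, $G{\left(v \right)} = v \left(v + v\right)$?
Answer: $2130925$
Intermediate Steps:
$G{\left(v \right)} = 2 v^{2}$ ($G{\left(v \right)} = v 2 v = 2 v^{2}$)
$E = 33773$
$b{\left(W \right)} = W^{3}$
$b{\left(G{\left(-8 \right)} \right)} + E = \left(2 \left(-8\right)^{2}\right)^{3} + 33773 = \left(2 \cdot 64\right)^{3} + 33773 = 128^{3} + 33773 = 2097152 + 33773 = 2130925$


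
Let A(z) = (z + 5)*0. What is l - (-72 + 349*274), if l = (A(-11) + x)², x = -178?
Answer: -63870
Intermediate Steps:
A(z) = 0 (A(z) = (5 + z)*0 = 0)
l = 31684 (l = (0 - 178)² = (-178)² = 31684)
l - (-72 + 349*274) = 31684 - (-72 + 349*274) = 31684 - (-72 + 95626) = 31684 - 1*95554 = 31684 - 95554 = -63870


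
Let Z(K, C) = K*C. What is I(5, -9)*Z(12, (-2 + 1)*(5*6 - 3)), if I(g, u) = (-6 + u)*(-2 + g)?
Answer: 14580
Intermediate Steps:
Z(K, C) = C*K
I(5, -9)*Z(12, (-2 + 1)*(5*6 - 3)) = (12 - 6*5 - 2*(-9) + 5*(-9))*(((-2 + 1)*(5*6 - 3))*12) = (12 - 30 + 18 - 45)*(-(30 - 3)*12) = -45*(-1*27)*12 = -(-1215)*12 = -45*(-324) = 14580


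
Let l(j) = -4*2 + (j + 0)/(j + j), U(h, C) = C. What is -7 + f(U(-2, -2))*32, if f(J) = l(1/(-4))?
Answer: -247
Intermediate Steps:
l(j) = -15/2 (l(j) = -8 + j/((2*j)) = -8 + j*(1/(2*j)) = -8 + 1/2 = -15/2)
f(J) = -15/2
-7 + f(U(-2, -2))*32 = -7 - 15/2*32 = -7 - 240 = -247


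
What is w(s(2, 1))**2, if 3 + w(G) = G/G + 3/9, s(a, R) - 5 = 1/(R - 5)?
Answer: 25/9 ≈ 2.7778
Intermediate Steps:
s(a, R) = 5 + 1/(-5 + R) (s(a, R) = 5 + 1/(R - 5) = 5 + 1/(-5 + R))
w(G) = -5/3 (w(G) = -3 + (G/G + 3/9) = -3 + (1 + 3*(1/9)) = -3 + (1 + 1/3) = -3 + 4/3 = -5/3)
w(s(2, 1))**2 = (-5/3)**2 = 25/9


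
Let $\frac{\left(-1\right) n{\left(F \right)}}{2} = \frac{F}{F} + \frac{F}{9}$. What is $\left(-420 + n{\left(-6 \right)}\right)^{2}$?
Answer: $\frac{1592644}{9} \approx 1.7696 \cdot 10^{5}$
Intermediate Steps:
$n{\left(F \right)} = -2 - \frac{2 F}{9}$ ($n{\left(F \right)} = - 2 \left(\frac{F}{F} + \frac{F}{9}\right) = - 2 \left(1 + F \frac{1}{9}\right) = - 2 \left(1 + \frac{F}{9}\right) = -2 - \frac{2 F}{9}$)
$\left(-420 + n{\left(-6 \right)}\right)^{2} = \left(-420 - \frac{2}{3}\right)^{2} = \left(- \frac{1262}{3}\right)^{2} = \frac{1592644}{9}$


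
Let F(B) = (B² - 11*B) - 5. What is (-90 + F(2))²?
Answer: 12769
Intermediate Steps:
F(B) = -5 + B² - 11*B
(-90 + F(2))² = (-90 + (-5 + 2² - 11*2))² = (-90 + (-5 + 4 - 22))² = (-90 - 23)² = (-113)² = 12769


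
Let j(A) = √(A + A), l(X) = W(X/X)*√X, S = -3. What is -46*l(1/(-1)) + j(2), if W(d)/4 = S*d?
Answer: 2 + 552*I ≈ 2.0 + 552.0*I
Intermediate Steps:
W(d) = -12*d (W(d) = 4*(-3*d) = -12*d)
l(X) = -12*√X (l(X) = (-12*X/X)*√X = (-12*1)*√X = -12*√X)
j(A) = √2*√A (j(A) = √(2*A) = √2*√A)
-46*l(1/(-1)) + j(2) = -(-552)*√(1/(-1)) + √2*√2 = -(-552)*√(-1) + 2 = -(-552)*I + 2 = 552*I + 2 = 2 + 552*I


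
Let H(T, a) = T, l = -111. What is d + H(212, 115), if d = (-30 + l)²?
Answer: 20093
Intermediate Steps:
d = 19881 (d = (-30 - 111)² = (-141)² = 19881)
d + H(212, 115) = 19881 + 212 = 20093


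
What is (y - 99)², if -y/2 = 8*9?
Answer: 59049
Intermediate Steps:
y = -144 (y = -16*9 = -2*72 = -144)
(y - 99)² = (-144 - 99)² = (-243)² = 59049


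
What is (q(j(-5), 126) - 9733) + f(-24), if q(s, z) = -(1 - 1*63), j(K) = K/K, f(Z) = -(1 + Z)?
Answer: -9648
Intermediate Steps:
f(Z) = -1 - Z
j(K) = 1
q(s, z) = 62 (q(s, z) = -(1 - 63) = -1*(-62) = 62)
(q(j(-5), 126) - 9733) + f(-24) = (62 - 9733) + (-1 - 1*(-24)) = -9671 + (-1 + 24) = -9671 + 23 = -9648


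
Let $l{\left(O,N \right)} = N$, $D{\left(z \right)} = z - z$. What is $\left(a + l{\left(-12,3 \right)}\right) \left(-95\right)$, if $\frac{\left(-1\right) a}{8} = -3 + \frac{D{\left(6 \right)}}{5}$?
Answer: $-2565$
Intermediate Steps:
$D{\left(z \right)} = 0$
$a = 24$ ($a = - 8 \left(-3 + \frac{1}{5} \cdot 0\right) = - 8 \left(-3 + 0\right) = \left(-8\right) \left(-3\right) = 24$)
$\left(a + l{\left(-12,3 \right)}\right) \left(-95\right) = \left(24 + 3\right) \left(-95\right) = 27 \left(-95\right) = -2565$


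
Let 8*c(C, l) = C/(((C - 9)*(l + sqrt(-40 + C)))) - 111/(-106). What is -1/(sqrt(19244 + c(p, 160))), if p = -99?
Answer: -4*sqrt(318)/sqrt((15666262663 + 97914138*I*sqrt(139))/(160 + I*sqrt(139))) ≈ -0.0072086 - 9.8301e-12*I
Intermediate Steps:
c(C, l) = 111/848 + C/(8*(-9 + C)*(l + sqrt(-40 + C))) (c(C, l) = (C/(((C - 9)*(l + sqrt(-40 + C)))) - 111/(-106))/8 = (C/(((-9 + C)*(l + sqrt(-40 + C)))) - 111*(-1/106))/8 = (C*(1/((-9 + C)*(l + sqrt(-40 + C)))) + 111/106)/8 = (C/((-9 + C)*(l + sqrt(-40 + C))) + 111/106)/8 = (111/106 + C/((-9 + C)*(l + sqrt(-40 + C))))/8 = 111/848 + C/(8*(-9 + C)*(l + sqrt(-40 + C))))
-1/(sqrt(19244 + c(p, 160))) = -1/(sqrt(19244 + (-999*160 - 999*sqrt(-40 - 99) + 106*(-99) + 111*(-99)*160 + 111*(-99)*sqrt(-40 - 99))/(848*(-9*160 - 9*sqrt(-40 - 99) - 99*160 - 99*sqrt(-40 - 99))))) = -1/(sqrt(19244 + (-159840 - 999*I*sqrt(139) - 10494 - 1758240 + 111*(-99)*sqrt(-139))/(848*(-1440 - 9*I*sqrt(139) - 15840 - 99*I*sqrt(139))))) = -1/(sqrt(19244 + (-159840 - 999*I*sqrt(139) - 10494 - 1758240 + 111*(-99)*(I*sqrt(139)))/(848*(-1440 - 9*I*sqrt(139) - 15840 - 99*I*sqrt(139))))) = -1/(sqrt(19244 + (-159840 - 999*I*sqrt(139) - 10494 - 1758240 - 10989*I*sqrt(139))/(848*(-1440 - 9*I*sqrt(139) - 15840 - 99*I*sqrt(139))))) = -1/(sqrt(19244 + (-1928574 - 11988*I*sqrt(139))/(848*(-17280 - 108*I*sqrt(139))))) = -1/sqrt(19244 + (-1928574 - 11988*I*sqrt(139))/(848*(-17280 - 108*I*sqrt(139))))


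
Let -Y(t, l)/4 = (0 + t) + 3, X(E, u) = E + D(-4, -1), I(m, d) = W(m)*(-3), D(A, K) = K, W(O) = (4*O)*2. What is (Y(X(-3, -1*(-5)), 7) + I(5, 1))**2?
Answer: 13456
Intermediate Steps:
W(O) = 8*O
I(m, d) = -24*m (I(m, d) = (8*m)*(-3) = -24*m)
X(E, u) = -1 + E (X(E, u) = E - 1 = -1 + E)
Y(t, l) = -12 - 4*t (Y(t, l) = -4*((0 + t) + 3) = -4*(t + 3) = -4*(3 + t) = -12 - 4*t)
(Y(X(-3, -1*(-5)), 7) + I(5, 1))**2 = ((-12 - 4*(-1 - 3)) - 24*5)**2 = ((-12 - 4*(-4)) - 120)**2 = ((-12 + 16) - 120)**2 = (4 - 120)**2 = (-116)**2 = 13456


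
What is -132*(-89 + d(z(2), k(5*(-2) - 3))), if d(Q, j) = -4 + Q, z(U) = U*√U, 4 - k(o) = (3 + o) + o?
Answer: 12276 - 264*√2 ≈ 11903.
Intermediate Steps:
k(o) = 1 - 2*o (k(o) = 4 - ((3 + o) + o) = 4 - (3 + 2*o) = 4 + (-3 - 2*o) = 1 - 2*o)
z(U) = U^(3/2)
-132*(-89 + d(z(2), k(5*(-2) - 3))) = -132*(-89 + (-4 + 2^(3/2))) = -132*(-89 + (-4 + 2*√2)) = -132*(-93 + 2*√2) = 12276 - 264*√2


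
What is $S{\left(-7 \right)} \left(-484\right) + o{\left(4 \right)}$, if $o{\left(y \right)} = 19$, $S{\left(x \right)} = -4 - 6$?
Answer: $4859$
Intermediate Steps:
$S{\left(x \right)} = -10$ ($S{\left(x \right)} = -4 - 6 = -10$)
$S{\left(-7 \right)} \left(-484\right) + o{\left(4 \right)} = \left(-10\right) \left(-484\right) + 19 = 4840 + 19 = 4859$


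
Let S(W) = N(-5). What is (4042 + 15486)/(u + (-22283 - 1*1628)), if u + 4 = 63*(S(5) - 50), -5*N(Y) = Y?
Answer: -9764/13501 ≈ -0.72321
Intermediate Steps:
N(Y) = -Y/5
S(W) = 1 (S(W) = -⅕*(-5) = 1)
u = -3091 (u = -4 + 63*(1 - 50) = -4 + 63*(-49) = -4 - 3087 = -3091)
(4042 + 15486)/(u + (-22283 - 1*1628)) = (4042 + 15486)/(-3091 + (-22283 - 1*1628)) = 19528/(-3091 + (-22283 - 1628)) = 19528/(-3091 - 23911) = 19528/(-27002) = 19528*(-1/27002) = -9764/13501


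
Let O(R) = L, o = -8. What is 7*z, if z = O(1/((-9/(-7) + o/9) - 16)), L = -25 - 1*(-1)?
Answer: -168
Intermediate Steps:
L = -24 (L = -25 + 1 = -24)
O(R) = -24
z = -24
7*z = 7*(-24) = -168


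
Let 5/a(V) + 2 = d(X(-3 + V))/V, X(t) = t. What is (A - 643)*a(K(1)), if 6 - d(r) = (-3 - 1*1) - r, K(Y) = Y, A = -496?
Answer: -5695/6 ≈ -949.17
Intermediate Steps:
d(r) = 10 + r (d(r) = 6 - ((-3 - 1*1) - r) = 6 - ((-3 - 1) - r) = 6 - (-4 - r) = 6 + (4 + r) = 10 + r)
a(V) = 5/(-2 + (7 + V)/V) (a(V) = 5/(-2 + (10 + (-3 + V))/V) = 5/(-2 + (7 + V)/V))
(A - 643)*a(K(1)) = (-496 - 643)*(-5*1/(-7 + 1)) = -(-5695)/(-6) = -(-5695)*(-1)/6 = -1139*⅚ = -5695/6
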